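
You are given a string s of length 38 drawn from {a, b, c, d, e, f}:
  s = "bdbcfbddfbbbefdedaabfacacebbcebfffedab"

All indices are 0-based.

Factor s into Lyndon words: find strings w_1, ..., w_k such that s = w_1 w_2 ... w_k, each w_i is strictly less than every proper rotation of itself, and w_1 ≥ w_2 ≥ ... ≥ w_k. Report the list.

emit factor 1: 'bd' (i=0, period=2)
emit factor 2: 'bcfbddf' (i=2, period=7)
emit factor 3: 'bbbefded' (i=9, period=8)
emit factor 4: 'aabfacacebbcebfffedab' (i=17, period=21)

["bd", "bcfbddf", "bbbefded", "aabfacacebbcebfffedab"]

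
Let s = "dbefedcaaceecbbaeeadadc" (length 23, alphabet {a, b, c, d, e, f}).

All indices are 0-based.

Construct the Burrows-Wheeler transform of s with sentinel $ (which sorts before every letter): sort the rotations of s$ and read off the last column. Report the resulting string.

ccaedbbcdddeaa$aeeefacbe

rank  rotation                  last
    0  $dbefedcaaceecbbaeeadadc  c
    1  aaceecbbaeeadadc$dbefedc  c
    2  aceecbbaeeadadc$dbefedca  a
    3  adadc$dbefedcaaceecbbaee  e
    4  adc$dbefedcaaceecbbaeead  d
    5  aeeadadc$dbefedcaaceecbb  b
    6  baeeadadc$dbefedcaaceecb  b
    7  bbaeeadadc$dbefedcaaceec  c
    8  befedcaaceecbbaeeadadc$d  d
    9  c$dbefedcaaceecbbaeeadad  d
   10  caaceecbbaeeadadc$dbefed  d
   11  cbbaeeadadc$dbefedcaacee  e
   12  ceecbbaeeadadc$dbefedcaa  a
   13  dadc$dbefedcaaceecbbaeea  a
   14  dbefedcaaceecbbaeeadadc$  $
   15  dc$dbefedcaaceecbbaeeada  a
   16  dcaaceecbbaeeadadc$dbefe  e
   17  eadadc$dbefedcaaceecbbae  e
   18  ecbbaeeadadc$dbefedcaace  e
   19  edcaaceecbbaeeadadc$dbef  f
   20  eeadadc$dbefedcaaceecbba  a
   21  eecbbaeeadadc$dbefedcaac  c
   22  efedcaaceecbbaeeadadc$db  b
   23  fedcaaceecbbaeeadadc$dbe  e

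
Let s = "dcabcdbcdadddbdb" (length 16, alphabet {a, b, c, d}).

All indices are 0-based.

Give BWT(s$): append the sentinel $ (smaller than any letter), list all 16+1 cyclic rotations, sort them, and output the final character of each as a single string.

bcdddaddbbcbcd$da

rank  rotation           last
    0  $dcabcdbcdadddbdb  b
    1  abcdbcdadddbdb$dc  c
    2  adddbdb$dcabcdbcd  d
    3  b$dcabcdbcdadddbd  d
    4  bcdadddbdb$dcabcd  d
    5  bcdbcdadddbdb$dca  a
    6  bdb$dcabcdbcdaddd  d
    7  cabcdbcdadddbdb$d  d
    8  cdadddbdb$dcabcdb  b
    9  cdbcdadddbdb$dcab  b
   10  dadddbdb$dcabcdbc  c
   11  db$dcabcdbcdadddb  b
   12  dbcdadddbdb$dcabc  c
   13  dbdb$dcabcdbcdadd  d
   14  dcabcdbcdadddbdb$  $
   15  ddbdb$dcabcdbcdad  d
   16  dddbdb$dcabcdbcda  a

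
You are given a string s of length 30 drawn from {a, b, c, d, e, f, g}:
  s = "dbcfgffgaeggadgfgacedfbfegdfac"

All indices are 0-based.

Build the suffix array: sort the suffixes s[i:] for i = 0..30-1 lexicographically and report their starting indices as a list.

rank | idx | suffix
   0 |  28 | ac
   1 |  17 | acedfbfegdfac
   2 |  12 | adgfgacedfbfegdfac
   3 |   8 | aeggadgfgacedfbfegdfac
   4 |   1 | bcfgffgaeggadgfgacedfbfegdfac
   5 |  22 | bfegdfac
   6 |  29 | c
   7 |  18 | cedfbfegdfac
   8 |   2 | cfgffgaeggadgfgacedfbfegdfac
   9 |   0 | dbcfgffgaeggadgfgacedfbfegdfac
  10 |  26 | dfac
  11 |  20 | dfbfegdfac
  12 |  13 | dgfgacedfbfegdfac
  13 |  19 | edfbfegdfac
  14 |  24 | egdfac
  15 |   9 | eggadgfgacedfbfegdfac
  16 |  27 | fac
  17 |  21 | fbfegdfac
  18 |  23 | fegdfac
  19 |   5 | ffgaeggadgfgacedfbfegdfac
  20 |  15 | fgacedfbfegdfac
  21 |   6 | fgaeggadgfgacedfbfegdfac
  22 |   3 | fgffgaeggadgfgacedfbfegdfac
  23 |  16 | gacedfbfegdfac
  24 |  11 | gadgfgacedfbfegdfac
  25 |   7 | gaeggadgfgacedfbfegdfac
  26 |  25 | gdfac
  27 |   4 | gffgaeggadgfgacedfbfegdfac
  28 |  14 | gfgacedfbfegdfac
  29 |  10 | ggadgfgacedfbfegdfac

[28, 17, 12, 8, 1, 22, 29, 18, 2, 0, 26, 20, 13, 19, 24, 9, 27, 21, 23, 5, 15, 6, 3, 16, 11, 7, 25, 4, 14, 10]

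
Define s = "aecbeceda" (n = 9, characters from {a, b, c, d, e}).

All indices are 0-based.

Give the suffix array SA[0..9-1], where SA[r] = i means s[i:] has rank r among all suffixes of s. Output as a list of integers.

[8, 0, 3, 2, 5, 7, 1, 4, 6]

rank | idx | suffix
   0 |   8 | a
   1 |   0 | aecbeceda
   2 |   3 | beceda
   3 |   2 | cbeceda
   4 |   5 | ceda
   5 |   7 | da
   6 |   1 | ecbeceda
   7 |   4 | eceda
   8 |   6 | eda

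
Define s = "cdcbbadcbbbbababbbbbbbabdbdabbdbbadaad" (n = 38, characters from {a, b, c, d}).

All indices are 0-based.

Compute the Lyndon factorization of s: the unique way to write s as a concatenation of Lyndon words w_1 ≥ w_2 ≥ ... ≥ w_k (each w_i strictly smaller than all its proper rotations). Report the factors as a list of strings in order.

emit factor 1: 'cd' (i=0, period=2)
emit factor 2: 'c' (i=2, period=1)
emit factor 3: 'b' (i=3, period=1)
emit factor 4: 'b' (i=4, period=1)
emit factor 5: 'adcbbbb' (i=5, period=7)
emit factor 6: 'ababbbbbbbabdbdabbdbbad' (i=12, period=23)
emit factor 7: 'aad' (i=35, period=3)

["cd", "c", "b", "b", "adcbbbb", "ababbbbbbbabdbdabbdbbad", "aad"]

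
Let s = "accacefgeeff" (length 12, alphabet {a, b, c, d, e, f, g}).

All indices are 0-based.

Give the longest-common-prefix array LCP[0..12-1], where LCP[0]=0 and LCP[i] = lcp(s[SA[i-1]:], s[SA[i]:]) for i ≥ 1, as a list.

[0, 2, 0, 1, 1, 0, 1, 2, 0, 1, 1, 0]

rank→(start, suffix):
  0 → (0, 'accacefgeeff')
  1 → (3, 'acefgeeff')
  2 → (2, 'cacefgeeff')
  3 → (1, 'ccacefgeeff')
  4 → (4, 'cefgeeff')
  5 → (8, 'eeff')
  6 → (9, 'eff')
  7 → (5, 'efgeeff')
  8 → (11, 'f')
  9 → (10, 'ff')
  10 → (6, 'fgeeff')
  11 → (7, 'geeff')

SA = [0, 3, 2, 1, 4, 8, 9, 5, 11, 10, 6, 7]
rank  pair      lcp
   1  s[0:],s[3:]  2  'ac'
   2  s[3:],s[2:]  0  ''
   3  s[2:],s[1:]  1  'c'
   4  s[1:],s[4:]  1  'c'
   5  s[4:],s[8:]  0  ''
   6  s[8:],s[9:]  1  'e'
   7  s[9:],s[5:]  2  'ef'
   8  s[5:],s[11:]  0  ''
   9  s[11:],s[10:]  1  'f'
  10  s[10:],s[6:]  1  'f'
  11  s[6:],s[7:]  0  ''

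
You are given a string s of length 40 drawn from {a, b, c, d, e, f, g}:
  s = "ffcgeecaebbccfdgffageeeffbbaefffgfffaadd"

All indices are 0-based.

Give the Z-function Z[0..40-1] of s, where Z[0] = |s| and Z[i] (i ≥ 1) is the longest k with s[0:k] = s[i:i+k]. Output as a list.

[40, 1, 0, 0, 0, 0, 0, 0, 0, 0, 0, 0, 0, 1, 0, 0, 2, 1, 0, 0, 0, 0, 0, 2, 1, 0, 0, 0, 0, 2, 2, 1, 0, 2, 2, 1, 0, 0, 0, 0]

Z[0]=40
i=1: i≥r, start 0; Z[1]=1 grow→box=[1,2)
i=2: i≥r, start 0; Z[2]=0
i=3: i≥r, start 0; Z[3]=0
i=4: i≥r, start 0; Z[4]=0
i=5: i≥r, start 0; Z[5]=0
i=6: i≥r, start 0; Z[6]=0
i=7: i≥r, start 0; Z[7]=0
i=8: i≥r, start 0; Z[8]=0
i=9: i≥r, start 0; Z[9]=0
i=10: i≥r, start 0; Z[10]=0
i=11: i≥r, start 0; Z[11]=0
i=12: i≥r, start 0; Z[12]=0
i=13: i≥r, start 0; Z[13]=1 grow→box=[13,14)
i=14: i≥r, start 0; Z[14]=0
i=15: i≥r, start 0; Z[15]=0
i=16: i≥r, start 0; Z[16]=2 grow→box=[16,18)
i=17: min(r-i=1, Z[1]=1)=1; Z[17]=1
i=18: i≥r, start 0; Z[18]=0
i=19: i≥r, start 0; Z[19]=0
i=20: i≥r, start 0; Z[20]=0
i=21: i≥r, start 0; Z[21]=0
i=22: i≥r, start 0; Z[22]=0
i=23: i≥r, start 0; Z[23]=2 grow→box=[23,25)
i=24: min(r-i=1, Z[1]=1)=1; Z[24]=1
i=25: i≥r, start 0; Z[25]=0
i=26: i≥r, start 0; Z[26]=0
i=27: i≥r, start 0; Z[27]=0
i=28: i≥r, start 0; Z[28]=0
i=29: i≥r, start 0; Z[29]=2 grow→box=[29,31)
i=30: min(r-i=1, Z[1]=1)=1; Z[30]=2 grow→box=[30,32)
i=31: min(r-i=1, Z[1]=1)=1; Z[31]=1
i=32: i≥r, start 0; Z[32]=0
i=33: i≥r, start 0; Z[33]=2 grow→box=[33,35)
i=34: min(r-i=1, Z[1]=1)=1; Z[34]=2 grow→box=[34,36)
i=35: min(r-i=1, Z[1]=1)=1; Z[35]=1
i=36: i≥r, start 0; Z[36]=0
i=37: i≥r, start 0; Z[37]=0
i=38: i≥r, start 0; Z[38]=0
i=39: i≥r, start 0; Z[39]=0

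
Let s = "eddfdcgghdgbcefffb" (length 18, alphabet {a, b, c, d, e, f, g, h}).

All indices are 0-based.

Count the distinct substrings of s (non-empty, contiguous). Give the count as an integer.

rank→(start, suffix):
  0 → (17, 'b')
  1 → (11, 'bcefffb')
  2 → (12, 'cefffb')
  3 → (5, 'cgghdgbcefffb')
  4 → (4, 'dcgghdgbcefffb')
  5 → (1, 'ddfdcgghdgbcefffb')
  6 → (2, 'dfdcgghdgbcefffb')
  7 → (9, 'dgbcefffb')
  8 → (0, 'eddfdcgghdgbcefffb')
  9 → (13, 'efffb')
  10 → (16, 'fb')
  11 → (3, 'fdcgghdgbcefffb')
  12 → (15, 'ffb')
  13 → (14, 'fffb')
  14 → (10, 'gbcefffb')
  15 → (6, 'gghdgbcefffb')
  16 → (7, 'ghdgbcefffb')
  17 → (8, 'hdgbcefffb')

SA = [17, 11, 12, 5, 4, 1, 2, 9, 0, 13, 16, 3, 15, 14, 10, 6, 7, 8]
[i] adj suffixes → lcp
  [1] 17/11 → 1 ('b')
  [2] 11/12 → 0 ('')
  [3] 12/5 → 1 ('c')
  [4] 5/4 → 0 ('')
  [5] 4/1 → 1 ('d')
  [6] 1/2 → 1 ('d')
  [7] 2/9 → 1 ('d')
  [8] 9/0 → 0 ('')
  [9] 0/13 → 1 ('e')
  [10] 13/16 → 0 ('')
  [11] 16/3 → 1 ('f')
  [12] 3/15 → 1 ('f')
  [13] 15/14 → 2 ('ff')
  [14] 14/10 → 0 ('')
  [15] 10/6 → 1 ('g')
  [16] 6/7 → 1 ('g')
  [17] 7/8 → 0 ('')

n(n+1)/2 = 18·19/2 = 171
Σ LCP = 0 + 1 + 0 + 1 + 0 + 1 + 1 + 1 + 0 + 1 + 0 + 1 + 1 + 2 + 0 + 1 + 1 + 0 = 12
distinct = 171 − 12 = 159

159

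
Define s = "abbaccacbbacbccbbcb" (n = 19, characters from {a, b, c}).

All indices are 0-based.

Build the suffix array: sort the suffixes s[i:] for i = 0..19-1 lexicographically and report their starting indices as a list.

sorted suffixes:
  #0 SA[0]=0  'abbaccacbbacbccbbcb'
  #1 SA[1]=6  'acbbacbccbbcb'
  #2 SA[2]=10  'acbccbbcb'
  #3 SA[3]=3  'accacbbacbccbbcb'
  #4 SA[4]=18  'b'
  #5 SA[5]=9  'bacbccbbcb'
  #6 SA[6]=2  'baccacbbacbccbbcb'
  #7 SA[7]=8  'bbacbccbbcb'
  #8 SA[8]=1  'bbaccacbbacbccbbcb'
  #9 SA[9]=15  'bbcb'
  #10 SA[10]=16  'bcb'
  #11 SA[11]=12  'bccbbcb'
  #12 SA[12]=5  'cacbbacbccbbcb'
  #13 SA[13]=17  'cb'
  #14 SA[14]=7  'cbbacbccbbcb'
  #15 SA[15]=14  'cbbcb'
  #16 SA[16]=11  'cbccbbcb'
  #17 SA[17]=4  'ccacbbacbccbbcb'
  #18 SA[18]=13  'ccbbcb'

[0, 6, 10, 3, 18, 9, 2, 8, 1, 15, 16, 12, 5, 17, 7, 14, 11, 4, 13]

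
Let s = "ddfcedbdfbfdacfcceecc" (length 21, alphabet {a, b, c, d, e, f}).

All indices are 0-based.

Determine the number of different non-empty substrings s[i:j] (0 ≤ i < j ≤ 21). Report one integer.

rank | idx | suffix
   0 |  12 | acfcceecc
   1 |   6 | bdfbfdacfcceecc
   2 |   9 | bfdacfcceecc
   3 |  20 | c
   4 |  19 | cc
   5 |  15 | cceecc
   6 |   3 | cedbdfbfdacfcceecc
   7 |  16 | ceecc
   8 |  13 | cfcceecc
   9 |  11 | dacfcceecc
  10 |   5 | dbdfbfdacfcceecc
  11 |   0 | ddfcedbdfbfdacfcceecc
  12 |   7 | dfbfdacfcceecc
  13 |   1 | dfcedbdfbfdacfcceecc
  14 |  18 | ecc
  15 |   4 | edbdfbfdacfcceecc
  16 |  17 | eecc
  17 |   8 | fbfdacfcceecc
  18 |  14 | fcceecc
  19 |   2 | fcedbdfbfdacfcceecc
  20 |  10 | fdacfcceecc

SA = [12, 6, 9, 20, 19, 15, 3, 16, 13, 11, 5, 0, 7, 1, 18, 4, 17, 8, 14, 2, 10]
i: (SA[i-1],SA[i]) lcp shared
  1: (12,6) 0 ''
  2: (6,9) 1 'b'
  3: (9,20) 0 ''
  4: (20,19) 1 'c'
  5: (19,15) 2 'cc'
  6: (15,3) 1 'c'
  7: (3,16) 2 'ce'
  8: (16,13) 1 'c'
  9: (13,11) 0 ''
  10: (11,5) 1 'd'
  11: (5,0) 1 'd'
  12: (0,7) 1 'd'
  13: (7,1) 2 'df'
  14: (1,18) 0 ''
  15: (18,4) 1 'e'
  16: (4,17) 1 'e'
  17: (17,8) 0 ''
  18: (8,14) 1 'f'
  19: (14,2) 2 'fc'
  20: (2,10) 1 'f'

n(n+1)/2 = 21·22/2 = 231
Σ LCP = 0 + 0 + 1 + 0 + 1 + 2 + 1 + 2 + 1 + 0 + 1 + 1 + 1 + 2 + 0 + 1 + 1 + 0 + 1 + 2 + 1 = 19
distinct = 231 − 19 = 212

212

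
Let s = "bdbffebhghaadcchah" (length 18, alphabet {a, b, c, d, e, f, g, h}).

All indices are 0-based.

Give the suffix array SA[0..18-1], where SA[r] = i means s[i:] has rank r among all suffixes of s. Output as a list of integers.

rank→(start, suffix):
  0 → (10, 'aadcchah')
  1 → (11, 'adcchah')
  2 → (16, 'ah')
  3 → (0, 'bdbffebhghaadcchah')
  4 → (2, 'bffebhghaadcchah')
  5 → (6, 'bhghaadcchah')
  6 → (13, 'cchah')
  7 → (14, 'chah')
  8 → (1, 'dbffebhghaadcchah')
  9 → (12, 'dcchah')
  10 → (5, 'ebhghaadcchah')
  11 → (4, 'febhghaadcchah')
  12 → (3, 'ffebhghaadcchah')
  13 → (8, 'ghaadcchah')
  14 → (17, 'h')
  15 → (9, 'haadcchah')
  16 → (15, 'hah')
  17 → (7, 'hghaadcchah')

[10, 11, 16, 0, 2, 6, 13, 14, 1, 12, 5, 4, 3, 8, 17, 9, 15, 7]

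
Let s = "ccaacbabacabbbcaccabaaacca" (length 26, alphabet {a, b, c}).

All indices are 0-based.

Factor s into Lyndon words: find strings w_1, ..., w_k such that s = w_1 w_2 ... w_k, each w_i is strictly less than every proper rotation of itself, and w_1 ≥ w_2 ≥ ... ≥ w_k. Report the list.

["c", "c", "aacbabacabbbcaccab", "aaacc", "a"]

emit factor 1: 'c' (i=0, period=1)
emit factor 2: 'c' (i=1, period=1)
emit factor 3: 'aacbabacabbbcaccab' (i=2, period=18)
emit factor 4: 'aaacc' (i=20, period=5)
emit factor 5: 'a' (i=25, period=1)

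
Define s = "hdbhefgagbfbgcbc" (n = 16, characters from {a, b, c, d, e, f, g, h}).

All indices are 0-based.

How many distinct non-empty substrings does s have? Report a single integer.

128

rank | idx | suffix
   0 |   7 | agbfbgcbc
   1 |  14 | bc
   2 |   9 | bfbgcbc
   3 |  11 | bgcbc
   4 |   2 | bhefgagbfbgcbc
   5 |  15 | c
   6 |  13 | cbc
   7 |   1 | dbhefgagbfbgcbc
   8 |   4 | efgagbfbgcbc
   9 |  10 | fbgcbc
  10 |   5 | fgagbfbgcbc
  11 |   6 | gagbfbgcbc
  12 |   8 | gbfbgcbc
  13 |  12 | gcbc
  14 |   0 | hdbhefgagbfbgcbc
  15 |   3 | hefgagbfbgcbc

SA = [7, 14, 9, 11, 2, 15, 13, 1, 4, 10, 5, 6, 8, 12, 0, 3]
[i] adj suffixes → lcp
  [1] 7/14 → 0 ('')
  [2] 14/9 → 1 ('b')
  [3] 9/11 → 1 ('b')
  [4] 11/2 → 1 ('b')
  [5] 2/15 → 0 ('')
  [6] 15/13 → 1 ('c')
  [7] 13/1 → 0 ('')
  [8] 1/4 → 0 ('')
  [9] 4/10 → 0 ('')
  [10] 10/5 → 1 ('f')
  [11] 5/6 → 0 ('')
  [12] 6/8 → 1 ('g')
  [13] 8/12 → 1 ('g')
  [14] 12/0 → 0 ('')
  [15] 0/3 → 1 ('h')

n(n+1)/2 = 16·17/2 = 136
Σ LCP = 0 + 0 + 1 + 1 + 1 + 0 + 1 + 0 + 0 + 0 + 1 + 0 + 1 + 1 + 0 + 1 = 8
distinct = 136 − 8 = 128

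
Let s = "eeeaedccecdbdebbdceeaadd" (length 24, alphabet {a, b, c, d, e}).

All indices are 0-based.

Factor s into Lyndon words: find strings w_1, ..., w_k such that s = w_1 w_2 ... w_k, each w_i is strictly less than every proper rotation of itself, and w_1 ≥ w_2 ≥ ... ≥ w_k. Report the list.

["e", "e", "e", "aedccecdbdebbdcee", "aadd"]

emit factor 1: 'e' (i=0, period=1)
emit factor 2: 'e' (i=1, period=1)
emit factor 3: 'e' (i=2, period=1)
emit factor 4: 'aedccecdbdebbdcee' (i=3, period=17)
emit factor 5: 'aadd' (i=20, period=4)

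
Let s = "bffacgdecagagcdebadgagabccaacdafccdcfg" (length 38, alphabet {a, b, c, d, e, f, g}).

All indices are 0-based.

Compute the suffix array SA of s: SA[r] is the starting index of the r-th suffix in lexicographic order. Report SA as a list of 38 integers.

sorted suffixes:
  #0 SA[0]=26  'aacdafccdcfg'
  #1 SA[1]=22  'abccaacdafccdcfg'
  #2 SA[2]=27  'acdafccdcfg'
  #3 SA[3]=3  'acgdecagagcdebadgagabccaacdafccdcfg'
  #4 SA[4]=17  'adgagabccaacdafccdcfg'
  #5 SA[5]=30  'afccdcfg'
  #6 SA[6]=20  'agabccaacdafccdcfg'
  #7 SA[7]=9  'agagcdebadgagabccaacdafccdcfg'
  #8 SA[8]=11  'agcdebadgagabccaacdafccdcfg'
  #9 SA[9]=16  'badgagabccaacdafccdcfg'
  #10 SA[10]=23  'bccaacdafccdcfg'
  #11 SA[11]=0  'bffacgdecagagcdebadgagabccaacdafccdcfg'
  #12 SA[12]=25  'caacdafccdcfg'
  #13 SA[13]=8  'cagagcdebadgagabccaacdafccdcfg'
  #14 SA[14]=24  'ccaacdafccdcfg'
  #15 SA[15]=32  'ccdcfg'
  #16 SA[16]=28  'cdafccdcfg'
  #17 SA[17]=33  'cdcfg'
  #18 SA[18]=13  'cdebadgagabccaacdafccdcfg'
  #19 SA[19]=35  'cfg'
  #20 SA[20]=4  'cgdecagagcdebadgagabccaacdafccdcfg'
  #21 SA[21]=29  'dafccdcfg'
  #22 SA[22]=34  'dcfg'
  #23 SA[23]=14  'debadgagabccaacdafccdcfg'
  #24 SA[24]=6  'decagagcdebadgagabccaacdafccdcfg'
  #25 SA[25]=18  'dgagabccaacdafccdcfg'
  #26 SA[26]=15  'ebadgagabccaacdafccdcfg'
  #27 SA[27]=7  'ecagagcdebadgagabccaacdafccdcfg'
  #28 SA[28]=2  'facgdecagagcdebadgagabccaacdafccdcfg'
  #29 SA[29]=31  'fccdcfg'
  #30 SA[30]=1  'ffacgdecagagcdebadgagabccaacdafccdcfg'
  #31 SA[31]=36  'fg'
  #32 SA[32]=37  'g'
  #33 SA[33]=21  'gabccaacdafccdcfg'
  #34 SA[34]=19  'gagabccaacdafccdcfg'
  #35 SA[35]=10  'gagcdebadgagabccaacdafccdcfg'
  #36 SA[36]=12  'gcdebadgagabccaacdafccdcfg'
  #37 SA[37]=5  'gdecagagcdebadgagabccaacdafccdcfg'

[26, 22, 27, 3, 17, 30, 20, 9, 11, 16, 23, 0, 25, 8, 24, 32, 28, 33, 13, 35, 4, 29, 34, 14, 6, 18, 15, 7, 2, 31, 1, 36, 37, 21, 19, 10, 12, 5]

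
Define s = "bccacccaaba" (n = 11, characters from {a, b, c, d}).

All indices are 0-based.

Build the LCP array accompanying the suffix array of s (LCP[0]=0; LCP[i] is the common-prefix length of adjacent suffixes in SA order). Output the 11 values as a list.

[0, 1, 1, 1, 0, 1, 0, 2, 1, 3, 2]

sorted suffixes:
  #0 SA[0]=10  'a'
  #1 SA[1]=7  'aaba'
  #2 SA[2]=8  'aba'
  #3 SA[3]=3  'acccaaba'
  #4 SA[4]=9  'ba'
  #5 SA[5]=0  'bccacccaaba'
  #6 SA[6]=6  'caaba'
  #7 SA[7]=2  'cacccaaba'
  #8 SA[8]=5  'ccaaba'
  #9 SA[9]=1  'ccacccaaba'
  #10 SA[10]=4  'cccaaba'

SA = [10, 7, 8, 3, 9, 0, 6, 2, 5, 1, 4]
i: (SA[i-1],SA[i]) lcp shared
  1: (10,7) 1 'a'
  2: (7,8) 1 'a'
  3: (8,3) 1 'a'
  4: (3,9) 0 ''
  5: (9,0) 1 'b'
  6: (0,6) 0 ''
  7: (6,2) 2 'ca'
  8: (2,5) 1 'c'
  9: (5,1) 3 'cca'
  10: (1,4) 2 'cc'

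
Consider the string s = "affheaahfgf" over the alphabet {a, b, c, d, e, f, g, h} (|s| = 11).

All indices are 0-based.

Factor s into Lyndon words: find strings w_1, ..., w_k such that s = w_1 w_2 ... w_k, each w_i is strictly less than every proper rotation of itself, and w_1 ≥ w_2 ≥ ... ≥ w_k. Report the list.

emit factor 1: 'affhe' (i=0, period=5)
emit factor 2: 'aahfgf' (i=5, period=6)

["affhe", "aahfgf"]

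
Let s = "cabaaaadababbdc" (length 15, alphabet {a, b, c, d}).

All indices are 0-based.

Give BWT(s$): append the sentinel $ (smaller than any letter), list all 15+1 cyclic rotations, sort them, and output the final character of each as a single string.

cbaacdbaaaabd$ab

rank  rotation          last
    0  $cabaaaadababbdc  c
    1  aaaadababbdc$cab  b
    2  aaadababbdc$caba  a
    3  aadababbdc$cabaa  a
    4  abaaaadababbdc$c  c
    5  ababbdc$cabaaaad  d
    6  abbdc$cabaaaadab  b
    7  adababbdc$cabaaa  a
    8  baaaadababbdc$ca  a
    9  babbdc$cabaaaada  a
   10  bbdc$cabaaaadaba  a
   11  bdc$cabaaaadabab  b
   12  c$cabaaaadababbd  d
   13  cabaaaadababbdc$  $
   14  dababbdc$cabaaaa  a
   15  dc$cabaaaadababb  b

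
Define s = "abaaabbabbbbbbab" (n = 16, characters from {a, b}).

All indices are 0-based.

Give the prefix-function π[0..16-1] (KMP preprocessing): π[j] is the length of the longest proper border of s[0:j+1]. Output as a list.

[0, 0, 1, 1, 1, 2, 0, 1, 2, 0, 0, 0, 0, 0, 1, 2]

π[0] = 0
j=1 s[j]='b': π[1]=0 (border '')
j=2 s[j]='a': π[2]=1 (border 'a')
j=3 s[j]='a': k: 1→0; π[3]=1 (border 'a')
j=4 s[j]='a': k: 1→0; π[4]=1 (border 'a')
j=5 s[j]='b': π[5]=2 (border 'ab')
j=6 s[j]='b': k: 2→0; π[6]=0 (border '')
j=7 s[j]='a': π[7]=1 (border 'a')
j=8 s[j]='b': π[8]=2 (border 'ab')
j=9 s[j]='b': k: 2→0; π[9]=0 (border '')
j=10 s[j]='b': π[10]=0 (border '')
j=11 s[j]='b': π[11]=0 (border '')
j=12 s[j]='b': π[12]=0 (border '')
j=13 s[j]='b': π[13]=0 (border '')
j=14 s[j]='a': π[14]=1 (border 'a')
j=15 s[j]='b': π[15]=2 (border 'ab')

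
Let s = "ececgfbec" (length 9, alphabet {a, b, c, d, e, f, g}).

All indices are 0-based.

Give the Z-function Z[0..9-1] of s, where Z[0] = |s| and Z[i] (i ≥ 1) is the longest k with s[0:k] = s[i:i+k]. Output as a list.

Z[0]=9
i=1: i≥r, start 0; Z[1]=0
i=2: i≥r, start 0; Z[2]=2 scan→box=[2,4)
i=3: min(r-i=1, Z[1]=0)=0; Z[3]=0
i=4: i≥r, start 0; Z[4]=0
i=5: i≥r, start 0; Z[5]=0
i=6: i≥r, start 0; Z[6]=0
i=7: i≥r, start 0; Z[7]=2 scan→box=[7,9)
i=8: min(r-i=1, Z[1]=0)=0; Z[8]=0

[9, 0, 2, 0, 0, 0, 0, 2, 0]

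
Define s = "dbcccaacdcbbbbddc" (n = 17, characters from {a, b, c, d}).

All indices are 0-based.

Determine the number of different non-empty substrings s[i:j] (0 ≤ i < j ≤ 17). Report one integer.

135

rank→(start, suffix):
  0 → (5, 'aacdcbbbbddc')
  1 → (6, 'acdcbbbbddc')
  2 → (10, 'bbbbddc')
  3 → (11, 'bbbddc')
  4 → (12, 'bbddc')
  5 → (1, 'bcccaacdcbbbbddc')
  6 → (13, 'bddc')
  7 → (16, 'c')
  8 → (4, 'caacdcbbbbddc')
  9 → (9, 'cbbbbddc')
  10 → (3, 'ccaacdcbbbbddc')
  11 → (2, 'cccaacdcbbbbddc')
  12 → (7, 'cdcbbbbddc')
  13 → (0, 'dbcccaacdcbbbbddc')
  14 → (15, 'dc')
  15 → (8, 'dcbbbbddc')
  16 → (14, 'ddc')

SA = [5, 6, 10, 11, 12, 1, 13, 16, 4, 9, 3, 2, 7, 0, 15, 8, 14]
rank  pair      lcp
   1  s[5:],s[6:]  1  'a'
   2  s[6:],s[10:]  0  ''
   3  s[10:],s[11:]  3  'bbb'
   4  s[11:],s[12:]  2  'bb'
   5  s[12:],s[1:]  1  'b'
   6  s[1:],s[13:]  1  'b'
   7  s[13:],s[16:]  0  ''
   8  s[16:],s[4:]  1  'c'
   9  s[4:],s[9:]  1  'c'
  10  s[9:],s[3:]  1  'c'
  11  s[3:],s[2:]  2  'cc'
  12  s[2:],s[7:]  1  'c'
  13  s[7:],s[0:]  0  ''
  14  s[0:],s[15:]  1  'd'
  15  s[15:],s[8:]  2  'dc'
  16  s[8:],s[14:]  1  'd'

n(n+1)/2 = 17·18/2 = 153
Σ LCP = 0 + 1 + 0 + 3 + 2 + 1 + 1 + 0 + 1 + 1 + 1 + 2 + 1 + 0 + 1 + 2 + 1 = 18
distinct = 153 − 18 = 135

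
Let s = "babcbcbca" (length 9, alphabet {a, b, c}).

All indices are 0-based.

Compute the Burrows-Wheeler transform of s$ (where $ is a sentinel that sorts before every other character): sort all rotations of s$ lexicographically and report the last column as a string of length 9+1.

acb$ccabbb

rank  rotation    last
    0  $babcbcbca  a
    1  a$babcbcbc  c
    2  abcbcbca$b  b
    3  babcbcbca$  $
    4  bca$babcbc  c
    5  bcbca$babc  c
    6  bcbcbca$ba  a
    7  ca$babcbcb  b
    8  cbca$babcb  b
    9  cbcbca$bab  b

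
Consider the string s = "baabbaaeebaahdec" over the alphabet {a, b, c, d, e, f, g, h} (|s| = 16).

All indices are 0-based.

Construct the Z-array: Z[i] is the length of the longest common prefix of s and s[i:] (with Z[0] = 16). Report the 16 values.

[16, 0, 0, 1, 3, 0, 0, 0, 0, 3, 0, 0, 0, 0, 0, 0]

Z[0]=16
i=1: fresh scan; Z[1]=0
i=2: fresh scan; Z[2]=0
i=3: fresh scan; Z[3]=1 grow→box=[3,4)
i=4: fresh scan; Z[4]=3 grow→box=[4,7)
i=5: min(r-i=2, Z[1]=0)=0; Z[5]=0
i=6: min(r-i=1, Z[2]=0)=0; Z[6]=0
i=7: fresh scan; Z[7]=0
i=8: fresh scan; Z[8]=0
i=9: fresh scan; Z[9]=3 grow→box=[9,12)
i=10: min(r-i=2, Z[1]=0)=0; Z[10]=0
i=11: min(r-i=1, Z[2]=0)=0; Z[11]=0
i=12: fresh scan; Z[12]=0
i=13: fresh scan; Z[13]=0
i=14: fresh scan; Z[14]=0
i=15: fresh scan; Z[15]=0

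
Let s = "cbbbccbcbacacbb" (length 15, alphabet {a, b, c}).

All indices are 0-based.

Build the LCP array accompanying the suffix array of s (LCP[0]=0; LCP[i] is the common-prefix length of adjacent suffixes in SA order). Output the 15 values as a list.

rank | idx | suffix
   0 |   9 | acacbb
   1 |  11 | acbb
   2 |  14 | b
   3 |   8 | bacacbb
   4 |  13 | bb
   5 |   1 | bbbccbcbacacbb
   6 |   2 | bbccbcbacacbb
   7 |   6 | bcbacacbb
   8 |   3 | bccbcbacacbb
   9 |  10 | cacbb
  10 |   7 | cbacacbb
  11 |  12 | cbb
  12 |   0 | cbbbccbcbacacbb
  13 |   5 | cbcbacacbb
  14 |   4 | ccbcbacacbb

SA = [9, 11, 14, 8, 13, 1, 2, 6, 3, 10, 7, 12, 0, 5, 4]
[i] adj suffixes → lcp
  [1] 9/11 → 2 ('ac')
  [2] 11/14 → 0 ('')
  [3] 14/8 → 1 ('b')
  [4] 8/13 → 1 ('b')
  [5] 13/1 → 2 ('bb')
  [6] 1/2 → 2 ('bb')
  [7] 2/6 → 1 ('b')
  [8] 6/3 → 2 ('bc')
  [9] 3/10 → 0 ('')
  [10] 10/7 → 1 ('c')
  [11] 7/12 → 2 ('cb')
  [12] 12/0 → 3 ('cbb')
  [13] 0/5 → 2 ('cb')
  [14] 5/4 → 1 ('c')

[0, 2, 0, 1, 1, 2, 2, 1, 2, 0, 1, 2, 3, 2, 1]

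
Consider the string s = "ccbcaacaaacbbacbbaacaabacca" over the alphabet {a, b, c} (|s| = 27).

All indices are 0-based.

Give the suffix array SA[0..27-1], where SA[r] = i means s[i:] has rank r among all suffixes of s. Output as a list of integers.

[26, 7, 20, 4, 17, 8, 21, 5, 18, 13, 9, 23, 16, 12, 22, 15, 11, 2, 25, 6, 19, 3, 14, 10, 1, 24, 0]

rank→(start, suffix):
  0 → (26, 'a')
  1 → (7, 'aaacbbacbbaacaabacca')
  2 → (20, 'aabacca')
  3 → (4, 'aacaaacbbacbbaacaabacca')
  4 → (17, 'aacaabacca')
  5 → (8, 'aacbbacbbaacaabacca')
  6 → (21, 'abacca')
  7 → (5, 'acaaacbbacbbaacaabacca')
  8 → (18, 'acaabacca')
  9 → (13, 'acbbaacaabacca')
  10 → (9, 'acbbacbbaacaabacca')
  11 → (23, 'acca')
  12 → (16, 'baacaabacca')
  13 → (12, 'bacbbaacaabacca')
  14 → (22, 'bacca')
  15 → (15, 'bbaacaabacca')
  16 → (11, 'bbacbbaacaabacca')
  17 → (2, 'bcaacaaacbbacbbaacaabacca')
  18 → (25, 'ca')
  19 → (6, 'caaacbbacbbaacaabacca')
  20 → (19, 'caabacca')
  21 → (3, 'caacaaacbbacbbaacaabacca')
  22 → (14, 'cbbaacaabacca')
  23 → (10, 'cbbacbbaacaabacca')
  24 → (1, 'cbcaacaaacbbacbbaacaabacca')
  25 → (24, 'cca')
  26 → (0, 'ccbcaacaaacbbacbbaacaabacca')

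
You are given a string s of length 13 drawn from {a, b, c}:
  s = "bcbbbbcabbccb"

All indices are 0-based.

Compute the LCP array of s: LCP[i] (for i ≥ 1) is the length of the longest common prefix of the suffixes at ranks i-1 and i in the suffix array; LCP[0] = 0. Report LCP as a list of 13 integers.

rank→(start, suffix):
  0 → (7, 'abbccb')
  1 → (12, 'b')
  2 → (2, 'bbbbcabbccb')
  3 → (3, 'bbbcabbccb')
  4 → (4, 'bbcabbccb')
  5 → (8, 'bbccb')
  6 → (5, 'bcabbccb')
  7 → (0, 'bcbbbbcabbccb')
  8 → (9, 'bccb')
  9 → (6, 'cabbccb')
  10 → (11, 'cb')
  11 → (1, 'cbbbbcabbccb')
  12 → (10, 'ccb')

SA = [7, 12, 2, 3, 4, 8, 5, 0, 9, 6, 11, 1, 10]
i: (SA[i-1],SA[i]) lcp shared
  1: (7,12) 0 ''
  2: (12,2) 1 'b'
  3: (2,3) 3 'bbb'
  4: (3,4) 2 'bb'
  5: (4,8) 3 'bbc'
  6: (8,5) 1 'b'
  7: (5,0) 2 'bc'
  8: (0,9) 2 'bc'
  9: (9,6) 0 ''
  10: (6,11) 1 'c'
  11: (11,1) 2 'cb'
  12: (1,10) 1 'c'

[0, 0, 1, 3, 2, 3, 1, 2, 2, 0, 1, 2, 1]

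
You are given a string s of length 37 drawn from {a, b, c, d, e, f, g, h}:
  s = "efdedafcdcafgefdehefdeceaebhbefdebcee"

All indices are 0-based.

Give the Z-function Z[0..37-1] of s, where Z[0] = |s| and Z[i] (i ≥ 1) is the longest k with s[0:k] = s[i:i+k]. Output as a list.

[37, 0, 0, 1, 0, 0, 0, 0, 0, 0, 0, 0, 0, 4, 0, 0, 1, 0, 4, 0, 0, 1, 0, 1, 0, 1, 0, 0, 0, 4, 0, 0, 1, 0, 0, 1, 1]

Z[0]=37
i=1: fresh scan; Z[1]=0
i=2: fresh scan; Z[2]=0
i=3: fresh scan; Z[3]=1 extend→box=[3,4)
i=4: fresh scan; Z[4]=0
i=5: fresh scan; Z[5]=0
i=6: fresh scan; Z[6]=0
i=7: fresh scan; Z[7]=0
i=8: fresh scan; Z[8]=0
i=9: fresh scan; Z[9]=0
i=10: fresh scan; Z[10]=0
i=11: fresh scan; Z[11]=0
i=12: fresh scan; Z[12]=0
i=13: fresh scan; Z[13]=4 extend→box=[13,17)
i=14: min(r-i=3, Z[1]=0)=0; Z[14]=0
i=15: min(r-i=2, Z[2]=0)=0; Z[15]=0
i=16: min(r-i=1, Z[3]=1)=1; Z[16]=1
i=17: fresh scan; Z[17]=0
i=18: fresh scan; Z[18]=4 extend→box=[18,22)
i=19: min(r-i=3, Z[1]=0)=0; Z[19]=0
i=20: min(r-i=2, Z[2]=0)=0; Z[20]=0
i=21: min(r-i=1, Z[3]=1)=1; Z[21]=1
i=22: fresh scan; Z[22]=0
i=23: fresh scan; Z[23]=1 extend→box=[23,24)
i=24: fresh scan; Z[24]=0
i=25: fresh scan; Z[25]=1 extend→box=[25,26)
i=26: fresh scan; Z[26]=0
i=27: fresh scan; Z[27]=0
i=28: fresh scan; Z[28]=0
i=29: fresh scan; Z[29]=4 extend→box=[29,33)
i=30: min(r-i=3, Z[1]=0)=0; Z[30]=0
i=31: min(r-i=2, Z[2]=0)=0; Z[31]=0
i=32: min(r-i=1, Z[3]=1)=1; Z[32]=1
i=33: fresh scan; Z[33]=0
i=34: fresh scan; Z[34]=0
i=35: fresh scan; Z[35]=1 extend→box=[35,36)
i=36: fresh scan; Z[36]=1 extend→box=[36,37)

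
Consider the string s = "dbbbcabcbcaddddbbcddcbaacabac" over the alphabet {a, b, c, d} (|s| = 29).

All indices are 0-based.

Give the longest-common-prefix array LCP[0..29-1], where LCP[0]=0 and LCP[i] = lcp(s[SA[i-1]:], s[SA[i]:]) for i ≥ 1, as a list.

rank→(start, suffix):
  0 → (22, 'aacabac')
  1 → (25, 'abac')
  2 → (5, 'abcbcaddddbbcddcbaacabac')
  3 → (27, 'ac')
  4 → (23, 'acabac')
  5 → (10, 'addddbbcddcbaacabac')
  6 → (21, 'baacabac')
  7 → (26, 'bac')
  8 → (1, 'bbbcabcbcaddddbbcddcbaacabac')
  9 → (2, 'bbcabcbcaddddbbcddcbaacabac')
  10 → (15, 'bbcddcbaacabac')
  11 → (3, 'bcabcbcaddddbbcddcbaacabac')
  12 → (8, 'bcaddddbbcddcbaacabac')
  13 → (6, 'bcbcaddddbbcddcbaacabac')
  14 → (16, 'bcddcbaacabac')
  15 → (28, 'c')
  16 → (24, 'cabac')
  17 → (4, 'cabcbcaddddbbcddcbaacabac')
  18 → (9, 'caddddbbcddcbaacabac')
  19 → (20, 'cbaacabac')
  20 → (7, 'cbcaddddbbcddcbaacabac')
  21 → (17, 'cddcbaacabac')
  22 → (0, 'dbbbcabcbcaddddbbcddcbaacabac')
  23 → (14, 'dbbcddcbaacabac')
  24 → (19, 'dcbaacabac')
  25 → (13, 'ddbbcddcbaacabac')
  26 → (18, 'ddcbaacabac')
  27 → (12, 'dddbbcddcbaacabac')
  28 → (11, 'ddddbbcddcbaacabac')

SA = [22, 25, 5, 27, 23, 10, 21, 26, 1, 2, 15, 3, 8, 6, 16, 28, 24, 4, 9, 20, 7, 17, 0, 14, 19, 13, 18, 12, 11]
rank  pair      lcp
   1  s[22:],s[25:]  1  'a'
   2  s[25:],s[5:]  2  'ab'
   3  s[5:],s[27:]  1  'a'
   4  s[27:],s[23:]  2  'ac'
   5  s[23:],s[10:]  1  'a'
   6  s[10:],s[21:]  0  ''
   7  s[21:],s[26:]  2  'ba'
   8  s[26:],s[1:]  1  'b'
   9  s[1:],s[2:]  2  'bb'
  10  s[2:],s[15:]  3  'bbc'
  11  s[15:],s[3:]  1  'b'
  12  s[3:],s[8:]  3  'bca'
  13  s[8:],s[6:]  2  'bc'
  14  s[6:],s[16:]  2  'bc'
  15  s[16:],s[28:]  0  ''
  16  s[28:],s[24:]  1  'c'
  17  s[24:],s[4:]  3  'cab'
  18  s[4:],s[9:]  2  'ca'
  19  s[9:],s[20:]  1  'c'
  20  s[20:],s[7:]  2  'cb'
  21  s[7:],s[17:]  1  'c'
  22  s[17:],s[0:]  0  ''
  23  s[0:],s[14:]  3  'dbb'
  24  s[14:],s[19:]  1  'd'
  25  s[19:],s[13:]  1  'd'
  26  s[13:],s[18:]  2  'dd'
  27  s[18:],s[12:]  2  'dd'
  28  s[12:],s[11:]  3  'ddd'

[0, 1, 2, 1, 2, 1, 0, 2, 1, 2, 3, 1, 3, 2, 2, 0, 1, 3, 2, 1, 2, 1, 0, 3, 1, 1, 2, 2, 3]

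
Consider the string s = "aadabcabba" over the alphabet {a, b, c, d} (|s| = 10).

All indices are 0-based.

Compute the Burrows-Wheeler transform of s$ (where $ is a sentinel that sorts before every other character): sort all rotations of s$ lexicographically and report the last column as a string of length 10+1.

rank  rotation     last
    0  $aadabcabba  a
    1  a$aadabcabb  b
    2  aadabcabba$  $
    3  abba$aadabc  c
    4  abcabba$aad  d
    5  adabcabba$a  a
    6  ba$aadabcab  b
    7  bba$aadabca  a
    8  bcabba$aada  a
    9  cabba$aadab  b
   10  dabcabba$aa  a

ab$cdabaaba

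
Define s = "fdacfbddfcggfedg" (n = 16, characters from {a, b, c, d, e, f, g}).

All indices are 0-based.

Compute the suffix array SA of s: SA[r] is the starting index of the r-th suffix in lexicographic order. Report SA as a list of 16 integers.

[2, 5, 3, 9, 1, 6, 7, 14, 13, 4, 8, 0, 12, 15, 11, 10]

rank→(start, suffix):
  0 → (2, 'acfbddfcggfedg')
  1 → (5, 'bddfcggfedg')
  2 → (3, 'cfbddfcggfedg')
  3 → (9, 'cggfedg')
  4 → (1, 'dacfbddfcggfedg')
  5 → (6, 'ddfcggfedg')
  6 → (7, 'dfcggfedg')
  7 → (14, 'dg')
  8 → (13, 'edg')
  9 → (4, 'fbddfcggfedg')
  10 → (8, 'fcggfedg')
  11 → (0, 'fdacfbddfcggfedg')
  12 → (12, 'fedg')
  13 → (15, 'g')
  14 → (11, 'gfedg')
  15 → (10, 'ggfedg')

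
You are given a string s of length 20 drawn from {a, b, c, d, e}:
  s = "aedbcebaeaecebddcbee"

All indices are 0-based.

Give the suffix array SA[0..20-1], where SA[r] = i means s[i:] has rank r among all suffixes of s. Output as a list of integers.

sorted suffixes:
  #0 SA[0]=7  'aeaecebddcbee'
  #1 SA[1]=9  'aecebddcbee'
  #2 SA[2]=0  'aedbcebaeaecebddcbee'
  #3 SA[3]=6  'baeaecebddcbee'
  #4 SA[4]=3  'bcebaeaecebddcbee'
  #5 SA[5]=13  'bddcbee'
  #6 SA[6]=17  'bee'
  #7 SA[7]=16  'cbee'
  #8 SA[8]=4  'cebaeaecebddcbee'
  #9 SA[9]=11  'cebddcbee'
  #10 SA[10]=2  'dbcebaeaecebddcbee'
  #11 SA[11]=15  'dcbee'
  #12 SA[12]=14  'ddcbee'
  #13 SA[13]=19  'e'
  #14 SA[14]=8  'eaecebddcbee'
  #15 SA[15]=5  'ebaeaecebddcbee'
  #16 SA[16]=12  'ebddcbee'
  #17 SA[17]=10  'ecebddcbee'
  #18 SA[18]=1  'edbcebaeaecebddcbee'
  #19 SA[19]=18  'ee'

[7, 9, 0, 6, 3, 13, 17, 16, 4, 11, 2, 15, 14, 19, 8, 5, 12, 10, 1, 18]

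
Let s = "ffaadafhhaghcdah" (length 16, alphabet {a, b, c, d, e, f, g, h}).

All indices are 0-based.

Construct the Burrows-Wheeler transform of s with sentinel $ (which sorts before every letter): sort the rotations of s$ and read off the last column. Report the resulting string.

hfadhdhacf$aaahgf

rank  rotation           last
    0  $ffaadafhhaghcdah  h
    1  aadafhhaghcdah$ff  f
    2  adafhhaghcdah$ffa  a
    3  afhhaghcdah$ffaad  d
    4  aghcdah$ffaadafhh  h
    5  ah$ffaadafhhaghcd  d
    6  cdah$ffaadafhhagh  h
    7  dafhhaghcdah$ffaa  a
    8  dah$ffaadafhhaghc  c
    9  faadafhhaghcdah$f  f
   10  ffaadafhhaghcdah$  $
   11  fhhaghcdah$ffaada  a
   12  ghcdah$ffaadafhha  a
   13  h$ffaadafhhaghcda  a
   14  haghcdah$ffaadafh  h
   15  hcdah$ffaadafhhag  g
   16  hhaghcdah$ffaadaf  f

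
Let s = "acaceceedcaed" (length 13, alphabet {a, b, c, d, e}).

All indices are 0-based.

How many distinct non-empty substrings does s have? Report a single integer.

rank→(start, suffix):
  0 → (0, 'acaceceedcaed')
  1 → (2, 'aceceedcaed')
  2 → (10, 'aed')
  3 → (1, 'caceceedcaed')
  4 → (9, 'caed')
  5 → (3, 'ceceedcaed')
  6 → (5, 'ceedcaed')
  7 → (12, 'd')
  8 → (8, 'dcaed')
  9 → (4, 'eceedcaed')
  10 → (11, 'ed')
  11 → (7, 'edcaed')
  12 → (6, 'eedcaed')

SA = [0, 2, 10, 1, 9, 3, 5, 12, 8, 4, 11, 7, 6]
i: (SA[i-1],SA[i]) lcp shared
  1: (0,2) 2 'ac'
  2: (2,10) 1 'a'
  3: (10,1) 0 ''
  4: (1,9) 2 'ca'
  5: (9,3) 1 'c'
  6: (3,5) 2 'ce'
  7: (5,12) 0 ''
  8: (12,8) 1 'd'
  9: (8,4) 0 ''
  10: (4,11) 1 'e'
  11: (11,7) 2 'ed'
  12: (7,6) 1 'e'

n(n+1)/2 = 13·14/2 = 91
Σ LCP = 0 + 2 + 1 + 0 + 2 + 1 + 2 + 0 + 1 + 0 + 1 + 2 + 1 = 13
distinct = 91 − 13 = 78

78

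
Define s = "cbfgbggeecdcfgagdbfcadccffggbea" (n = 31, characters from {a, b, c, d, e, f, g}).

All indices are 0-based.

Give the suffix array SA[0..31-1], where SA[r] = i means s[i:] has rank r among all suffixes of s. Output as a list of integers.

rank→(start, suffix):
  0 → (30, 'a')
  1 → (20, 'adccffggbea')
  2 → (14, 'agdbfcadccffggbea')
  3 → (28, 'bea')
  4 → (17, 'bfcadccffggbea')
  5 → (1, 'bfgbggeecdcfgagdbfcadccffggbea')
  6 → (4, 'bggeecdcfgagdbfcadccffggbea')
  7 → (19, 'cadccffggbea')
  8 → (0, 'cbfgbggeecdcfgagdbfcadccffggbea')
  9 → (22, 'ccffggbea')
  10 → (9, 'cdcfgagdbfcadccffggbea')
  11 → (23, 'cffggbea')
  12 → (11, 'cfgagdbfcadccffggbea')
  13 → (16, 'dbfcadccffggbea')
  14 → (21, 'dccffggbea')
  15 → (10, 'dcfgagdbfcadccffggbea')
  16 → (29, 'ea')
  17 → (8, 'ecdcfgagdbfcadccffggbea')
  18 → (7, 'eecdcfgagdbfcadccffggbea')
  19 → (18, 'fcadccffggbea')
  20 → (24, 'ffggbea')
  21 → (12, 'fgagdbfcadccffggbea')
  22 → (2, 'fgbggeecdcfgagdbfcadccffggbea')
  23 → (25, 'fggbea')
  24 → (13, 'gagdbfcadccffggbea')
  25 → (27, 'gbea')
  26 → (3, 'gbggeecdcfgagdbfcadccffggbea')
  27 → (15, 'gdbfcadccffggbea')
  28 → (6, 'geecdcfgagdbfcadccffggbea')
  29 → (26, 'ggbea')
  30 → (5, 'ggeecdcfgagdbfcadccffggbea')

[30, 20, 14, 28, 17, 1, 4, 19, 0, 22, 9, 23, 11, 16, 21, 10, 29, 8, 7, 18, 24, 12, 2, 25, 13, 27, 3, 15, 6, 26, 5]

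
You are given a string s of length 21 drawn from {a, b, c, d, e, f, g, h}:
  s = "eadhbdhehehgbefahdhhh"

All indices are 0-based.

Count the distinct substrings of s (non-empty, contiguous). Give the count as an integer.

sorted suffixes:
  #0 SA[0]=1  'adhbdhehehgbefahdhhh'
  #1 SA[1]=15  'ahdhhh'
  #2 SA[2]=4  'bdhehehgbefahdhhh'
  #3 SA[3]=12  'befahdhhh'
  #4 SA[4]=2  'dhbdhehehgbefahdhhh'
  #5 SA[5]=5  'dhehehgbefahdhhh'
  #6 SA[6]=17  'dhhh'
  #7 SA[7]=0  'eadhbdhehehgbefahdhhh'
  #8 SA[8]=13  'efahdhhh'
  #9 SA[9]=7  'ehehgbefahdhhh'
  #10 SA[10]=9  'ehgbefahdhhh'
  #11 SA[11]=14  'fahdhhh'
  #12 SA[12]=11  'gbefahdhhh'
  #13 SA[13]=20  'h'
  #14 SA[14]=3  'hbdhehehgbefahdhhh'
  #15 SA[15]=16  'hdhhh'
  #16 SA[16]=6  'hehehgbefahdhhh'
  #17 SA[17]=8  'hehgbefahdhhh'
  #18 SA[18]=10  'hgbefahdhhh'
  #19 SA[19]=19  'hh'
  #20 SA[20]=18  'hhh'

SA = [1, 15, 4, 12, 2, 5, 17, 0, 13, 7, 9, 14, 11, 20, 3, 16, 6, 8, 10, 19, 18]
[i] adj suffixes → lcp
  [1] 1/15 → 1 ('a')
  [2] 15/4 → 0 ('')
  [3] 4/12 → 1 ('b')
  [4] 12/2 → 0 ('')
  [5] 2/5 → 2 ('dh')
  [6] 5/17 → 2 ('dh')
  [7] 17/0 → 0 ('')
  [8] 0/13 → 1 ('e')
  [9] 13/7 → 1 ('e')
  [10] 7/9 → 2 ('eh')
  [11] 9/14 → 0 ('')
  [12] 14/11 → 0 ('')
  [13] 11/20 → 0 ('')
  [14] 20/3 → 1 ('h')
  [15] 3/16 → 1 ('h')
  [16] 16/6 → 1 ('h')
  [17] 6/8 → 3 ('heh')
  [18] 8/10 → 1 ('h')
  [19] 10/19 → 1 ('h')
  [20] 19/18 → 2 ('hh')

n(n+1)/2 = 21·22/2 = 231
Σ LCP = 0 + 1 + 0 + 1 + 0 + 2 + 2 + 0 + 1 + 1 + 2 + 0 + 0 + 0 + 1 + 1 + 1 + 3 + 1 + 1 + 2 = 20
distinct = 231 − 20 = 211

211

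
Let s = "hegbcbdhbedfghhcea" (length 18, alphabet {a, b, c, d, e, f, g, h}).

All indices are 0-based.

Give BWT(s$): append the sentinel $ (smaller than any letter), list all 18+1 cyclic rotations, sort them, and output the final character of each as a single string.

aegchbhebcbhdefdh$g

rank  rotation             last
    0  $hegbcbdhbedfghhcea  a
    1  a$hegbcbdhbedfghhce  e
    2  bcbdhbedfghhcea$heg  g
    3  bdhbedfghhcea$hegbc  c
    4  bedfghhcea$hegbcbdh  h
    5  cbdhbedfghhcea$hegb  b
    6  cea$hegbcbdhbedfghh  h
    7  dfghhcea$hegbcbdhbe  e
    8  dhbedfghhcea$hegbcb  b
    9  ea$hegbcbdhbedfghhc  c
   10  edfghhcea$hegbcbdhb  b
   11  egbcbdhbedfghhcea$h  h
   12  fghhcea$hegbcbdhbed  d
   13  gbcbdhbedfghhcea$he  e
   14  ghhcea$hegbcbdhbedf  f
   15  hbedfghhcea$hegbcbd  d
   16  hcea$hegbcbdhbedfgh  h
   17  hegbcbdhbedfghhcea$  $
   18  hhcea$hegbcbdhbedfg  g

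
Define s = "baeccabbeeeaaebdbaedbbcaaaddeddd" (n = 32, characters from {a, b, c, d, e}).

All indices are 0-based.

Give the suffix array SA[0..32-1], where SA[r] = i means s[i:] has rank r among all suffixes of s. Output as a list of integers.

sorted suffixes:
  #0 SA[0]=23  'aaaddeddd'
  #1 SA[1]=24  'aaddeddd'
  #2 SA[2]=11  'aaebdbaedbbcaaaddeddd'
  #3 SA[3]=5  'abbeeeaaebdbaedbbcaaaddeddd'
  #4 SA[4]=25  'addeddd'
  #5 SA[5]=12  'aebdbaedbbcaaaddeddd'
  #6 SA[6]=1  'aeccabbeeeaaebdbaedbbcaaaddeddd'
  #7 SA[7]=17  'aedbbcaaaddeddd'
  #8 SA[8]=0  'baeccabbeeeaaebdbaedbbcaaaddeddd'
  #9 SA[9]=16  'baedbbcaaaddeddd'
  #10 SA[10]=20  'bbcaaaddeddd'
  #11 SA[11]=6  'bbeeeaaebdbaedbbcaaaddeddd'
  #12 SA[12]=21  'bcaaaddeddd'
  #13 SA[13]=14  'bdbaedbbcaaaddeddd'
  #14 SA[14]=7  'beeeaaebdbaedbbcaaaddeddd'
  #15 SA[15]=22  'caaaddeddd'
  #16 SA[16]=4  'cabbeeeaaebdbaedbbcaaaddeddd'
  #17 SA[17]=3  'ccabbeeeaaebdbaedbbcaaaddeddd'
  #18 SA[18]=31  'd'
  #19 SA[19]=15  'dbaedbbcaaaddeddd'
  #20 SA[20]=19  'dbbcaaaddeddd'
  #21 SA[21]=30  'dd'
  #22 SA[22]=29  'ddd'
  #23 SA[23]=26  'ddeddd'
  #24 SA[24]=27  'deddd'
  #25 SA[25]=10  'eaaebdbaedbbcaaaddeddd'
  #26 SA[26]=13  'ebdbaedbbcaaaddeddd'
  #27 SA[27]=2  'eccabbeeeaaebdbaedbbcaaaddeddd'
  #28 SA[28]=18  'edbbcaaaddeddd'
  #29 SA[29]=28  'eddd'
  #30 SA[30]=9  'eeaaebdbaedbbcaaaddeddd'
  #31 SA[31]=8  'eeeaaebdbaedbbcaaaddeddd'

[23, 24, 11, 5, 25, 12, 1, 17, 0, 16, 20, 6, 21, 14, 7, 22, 4, 3, 31, 15, 19, 30, 29, 26, 27, 10, 13, 2, 18, 28, 9, 8]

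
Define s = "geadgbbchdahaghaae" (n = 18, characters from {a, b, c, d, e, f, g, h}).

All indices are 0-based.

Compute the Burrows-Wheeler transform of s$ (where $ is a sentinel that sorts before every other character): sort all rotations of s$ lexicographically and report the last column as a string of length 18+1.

eheahdgbbhaagd$agac

rank  rotation             last
    0  $geadgbbchdahaghaae  e
    1  aae$geadgbbchdahagh  h
    2  adgbbchdahaghaae$ge  e
    3  ae$geadgbbchdahagha  a
    4  aghaae$geadgbbchdah  h
    5  ahaghaae$geadgbbchd  d
    6  bbchdahaghaae$geadg  g
    7  bchdahaghaae$geadgb  b
    8  chdahaghaae$geadgbb  b
    9  dahaghaae$geadgbbch  h
   10  dgbbchdahaghaae$gea  a
   11  e$geadgbbchdahaghaa  a
   12  eadgbbchdahaghaae$g  g
   13  gbbchdahaghaae$gead  d
   14  geadgbbchdahaghaae$  $
   15  ghaae$geadgbbchdaha  a
   16  haae$geadgbbchdahag  g
   17  haghaae$geadgbbchda  a
   18  hdahaghaae$geadgbbc  c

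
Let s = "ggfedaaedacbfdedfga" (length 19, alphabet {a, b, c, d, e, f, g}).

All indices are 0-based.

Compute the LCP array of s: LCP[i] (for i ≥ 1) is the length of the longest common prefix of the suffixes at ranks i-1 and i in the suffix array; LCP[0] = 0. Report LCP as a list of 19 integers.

[0, 1, 1, 1, 0, 0, 0, 2, 1, 1, 0, 3, 2, 0, 1, 1, 0, 1, 1]

rank | idx | suffix
   0 |  18 | a
   1 |   5 | aaedacbfdedfga
   2 |   9 | acbfdedfga
   3 |   6 | aedacbfdedfga
   4 |  11 | bfdedfga
   5 |  10 | cbfdedfga
   6 |   4 | daaedacbfdedfga
   7 |   8 | dacbfdedfga
   8 |  13 | dedfga
   9 |  15 | dfga
  10 |   3 | edaaedacbfdedfga
  11 |   7 | edacbfdedfga
  12 |  14 | edfga
  13 |  12 | fdedfga
  14 |   2 | fedaaedacbfdedfga
  15 |  16 | fga
  16 |  17 | ga
  17 |   1 | gfedaaedacbfdedfga
  18 |   0 | ggfedaaedacbfdedfga

SA = [18, 5, 9, 6, 11, 10, 4, 8, 13, 15, 3, 7, 14, 12, 2, 16, 17, 1, 0]
i: (SA[i-1],SA[i]) lcp shared
  1: (18,5) 1 'a'
  2: (5,9) 1 'a'
  3: (9,6) 1 'a'
  4: (6,11) 0 ''
  5: (11,10) 0 ''
  6: (10,4) 0 ''
  7: (4,8) 2 'da'
  8: (8,13) 1 'd'
  9: (13,15) 1 'd'
  10: (15,3) 0 ''
  11: (3,7) 3 'eda'
  12: (7,14) 2 'ed'
  13: (14,12) 0 ''
  14: (12,2) 1 'f'
  15: (2,16) 1 'f'
  16: (16,17) 0 ''
  17: (17,1) 1 'g'
  18: (1,0) 1 'g'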